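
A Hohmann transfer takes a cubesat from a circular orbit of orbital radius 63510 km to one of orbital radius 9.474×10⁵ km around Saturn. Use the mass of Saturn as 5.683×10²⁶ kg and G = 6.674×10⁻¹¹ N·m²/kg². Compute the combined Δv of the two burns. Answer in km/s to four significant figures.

μ = GM = 6.674×10⁻¹¹ × 5.683×10²⁶ = 3.793×10¹⁶ m³/s².
r₁ = 63510 km = 6.351×10⁷ m.
r₂ = 9.474×10⁵ km = 9.474×10⁸ m.
Transfer ellipse a_t = (r₁ + r₂)/2 = 5.055×10⁸ m.
At r₁: circular v_c1 = √(μ/r₁) = 24440 m/s; transfer-perikrone v_p = √[μ(2/r₁ − 1/a_t)] = 33460 m/s.
Δv₁ = v_p − v_c1 = 9019 m/s.
At r₂: circular v_c2 = √(μ/r₂) = 6327 m/s; transfer-apokrone v_a = √[μ(2/r₂ − 1/a_t)] = 2243 m/s.
Δv₂ = v_c2 − v_a = 4084 m/s.
Total Δv = Δv₁ + Δv₂ = 13100 m/s = 13.10 km/s.

Δv_total ≈ 13.10 km/s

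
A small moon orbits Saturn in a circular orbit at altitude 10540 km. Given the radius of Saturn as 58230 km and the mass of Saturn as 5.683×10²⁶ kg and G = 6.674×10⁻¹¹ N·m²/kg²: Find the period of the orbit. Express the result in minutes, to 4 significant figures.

T ≈ 306.7 minutes

μ = GM = 6.674×10⁻¹¹ × 5.683×10²⁶ = 3.793×10¹⁶ m³/s².
r = 58230 + 10540 = 68770 km = 6.8770×10⁷ m.
Kepler's third law: T = 2π√(r³/μ) = 2π√((6.877×10⁷)³ / 3.793×10¹⁶).
r³/μ = 8.575×10⁶ s², so T = 2π × 2.928×10³ = 1.840×10⁴ s.
Converting: 1.840×10⁴ s ÷ 60.00 = 306.7 minutes.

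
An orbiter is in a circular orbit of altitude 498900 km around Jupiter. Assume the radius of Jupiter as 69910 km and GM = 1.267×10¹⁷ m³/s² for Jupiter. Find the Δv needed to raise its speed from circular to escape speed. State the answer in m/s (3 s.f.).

Δv ≈ 6180 m/s

r = 69910 + 498900 = 568810 km = 5.6881×10⁸ m.
Circular speed v_c = √(μ/r) = 14920 m/s.
Escape speed v_esc = √(2μ/r) = √2 × v_c = 21110 m/s.
Δv = v_esc − v_c = 6182 m/s.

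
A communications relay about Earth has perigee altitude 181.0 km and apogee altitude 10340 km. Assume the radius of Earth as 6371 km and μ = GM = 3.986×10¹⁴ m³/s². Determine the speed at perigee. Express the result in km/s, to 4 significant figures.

v ≈ 9.349 km/s

r_p = 6371 + 181.0 = 6552.0 km = 6.5520×10⁶ m.
r_a = 6371 + 10340 = 16711 km = 1.6711×10⁷ m.
Semi-major axis a = (r_p + r_a)/2 = 11632 km = 1.163×10⁷ m.
Vis-viva: v² = μ(2/r − 1/a) = 3.986×10¹⁴ × (3.053×10⁻⁷ − 8.597×10⁻⁸) = 8.740×10⁷ m²/s².
v = 9349 m/s = 9.349 km/s.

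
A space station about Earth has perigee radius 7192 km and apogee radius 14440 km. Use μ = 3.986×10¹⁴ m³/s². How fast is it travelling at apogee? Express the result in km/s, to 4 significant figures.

Semi-major axis a = (r_p + r_a)/2 = 10816 km = 1.082×10⁷ m.
Vis-viva: v² = μ(2/r − 1/a) = 3.986×10¹⁴ × (1.385×10⁻⁷ − 9.246×10⁻⁸) = 1.835×10⁷ m²/s².
v = 4284 m/s = 4.284 km/s.

v ≈ 4.284 km/s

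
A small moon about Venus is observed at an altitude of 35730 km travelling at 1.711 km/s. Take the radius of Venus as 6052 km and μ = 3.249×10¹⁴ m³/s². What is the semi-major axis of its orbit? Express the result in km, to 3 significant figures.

a ≈ 25700 km

r = 6052 + 35730 = 41782 km = 4.178×10⁷ m.
Specific orbital energy ε = v²/2 − μ/r = (1711)²/2 − 3.249×10¹⁴/4.178×10⁷ = -6.312×10⁶ J/kg.
Since ε = −μ/(2a), a = −μ/(2ε) = 2.574×10⁷ m = 25735 km.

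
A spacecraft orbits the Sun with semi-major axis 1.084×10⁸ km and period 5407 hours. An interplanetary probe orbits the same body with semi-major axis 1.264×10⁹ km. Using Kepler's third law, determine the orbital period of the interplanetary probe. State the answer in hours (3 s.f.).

Kepler's third law: T² ∝ a³, so T₂ = T₁ (a₂/a₁)^(3/2).
a₂/a₁ = 11.66, (a₂/a₁)^(3/2) = 39.82.
T₂ = 5407 × 39.82 = 2.153×10⁵ hours.

T₂ ≈ 2.15×10⁵ hours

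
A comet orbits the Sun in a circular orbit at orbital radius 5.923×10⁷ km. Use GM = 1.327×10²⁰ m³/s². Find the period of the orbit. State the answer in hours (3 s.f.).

r = 5.923×10⁷ km = 5.923×10¹⁰ m.
Kepler's third law: T = 2π√(r³/μ) = 2π√((5.923×10¹⁰)³ / 1.327×10²⁰).
r³/μ = 1.566×10¹² s², so T = 2π × 1.251×10⁶ = 7.862×10⁶ s.
Converting: 7.862×10⁶ s ÷ 3600 = 2184 hours.

T ≈ 2180 hours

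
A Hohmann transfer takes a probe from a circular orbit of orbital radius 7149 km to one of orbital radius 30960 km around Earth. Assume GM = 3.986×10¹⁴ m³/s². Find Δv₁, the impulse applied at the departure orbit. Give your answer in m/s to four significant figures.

Δv ≈ 2051 m/s

r₁ = 7149 km = 7.149×10⁶ m.
r₂ = 30960 km = 3.096×10⁷ m.
Transfer ellipse a_t = (r₁ + r₂)/2 = 1.905×10⁷ m.
At r₁: circular v_c1 = √(μ/r₁) = 7467 m/s; transfer-perigee v_p = √[μ(2/r₁ − 1/a_t)] = 9518 m/s.
Δv₁ = v_p − v_c1 = 2051 m/s.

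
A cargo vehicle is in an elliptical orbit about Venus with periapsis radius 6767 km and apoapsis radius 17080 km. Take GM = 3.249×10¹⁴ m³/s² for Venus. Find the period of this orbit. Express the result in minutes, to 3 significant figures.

T ≈ 239 minutes

Semi-major axis a = (r_p + r_a)/2 = (6767.0 + 17080)/2 = 11924 km = 1.192×10⁷ m.
By Kepler's third law T = 2π√(a³/μ) = 2π × 2.284×10³ = 1.435×10⁴ s.
= 239.2 minutes.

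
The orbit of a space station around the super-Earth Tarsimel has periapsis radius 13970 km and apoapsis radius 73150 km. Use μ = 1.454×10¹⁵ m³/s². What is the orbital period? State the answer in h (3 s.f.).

T ≈ 13.2 h

Semi-major axis a = (r_p + r_a)/2 = (13970 + 73150)/2 = 43560 km = 4.356×10⁷ m.
By Kepler's third law T = 2π√(a³/μ) = 2π × 7.540×10³ = 4.737×10⁴ s.
= 13.16 h.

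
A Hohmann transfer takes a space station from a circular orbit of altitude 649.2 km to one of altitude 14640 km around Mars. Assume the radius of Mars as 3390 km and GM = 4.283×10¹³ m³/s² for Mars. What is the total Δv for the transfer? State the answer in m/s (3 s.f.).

Δv_total ≈ 1510 m/s

r₁ = 3390 + 649.2 = 4039.2 km = 4.0392×10⁶ m.
r₂ = 3390 + 14640 = 18030 km = 1.8030×10⁷ m.
Transfer ellipse a_t = (r₁ + r₂)/2 = 1.103×10⁷ m.
At r₁: circular v_c1 = √(μ/r₁) = 3256 m/s; transfer-periapsis v_p = √[μ(2/r₁ − 1/a_t)] = 4162 m/s.
Δv₁ = v_p − v_c1 = 906.1 m/s.
At r₂: circular v_c2 = √(μ/r₂) = 1541 m/s; transfer-apoapsis v_a = √[μ(2/r₂ − 1/a_t)] = 932.5 m/s.
Δv₂ = v_c2 − v_a = 608.8 m/s.
Total Δv = Δv₁ + Δv₂ = 1515 m/s.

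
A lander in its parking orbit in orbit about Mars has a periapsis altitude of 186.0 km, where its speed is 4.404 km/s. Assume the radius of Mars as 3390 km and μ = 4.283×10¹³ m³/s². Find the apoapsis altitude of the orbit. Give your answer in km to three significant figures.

apoapsis altitude ≈ 11800 km

r_p = 3390 + 186.0 = 3576.0 km = 3.576×10⁶ m.
Specific energy ε = v²/2 − μ/r = -2.279×10⁶ J/kg, so a = −μ/(2ε) = 9.395×10⁶ m.
The apsides satisfy r_p + r_a = 2a, so the apoapsis radius is 2a − r_p = 1.521×10⁷ m = 15214 km.
Apoapsis altitude = 15214 − 3390 = 11824 km.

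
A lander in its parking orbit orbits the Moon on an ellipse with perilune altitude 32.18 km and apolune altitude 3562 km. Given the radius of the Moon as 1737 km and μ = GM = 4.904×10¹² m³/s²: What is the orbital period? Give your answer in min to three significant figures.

T ≈ 314 min

r_p = 1737 + 32.18 = 1769.2 km = 1.7692×10⁶ m.
r_a = 1737 + 3562 = 5299.0 km = 5.2990×10⁶ m.
Semi-major axis a = (r_p + r_a)/2 = (1769.2 + 5299.0)/2 = 3534.1 km = 3.534×10⁶ m.
By Kepler's third law T = 2π√(a³/μ) = 2π × 3.000×10³ = 1.885×10⁴ s.
= 314.2 min.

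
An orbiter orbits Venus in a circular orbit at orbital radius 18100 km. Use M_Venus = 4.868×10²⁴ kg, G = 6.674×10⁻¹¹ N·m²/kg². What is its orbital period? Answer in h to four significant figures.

μ = GM = 6.674×10⁻¹¹ × 4.868×10²⁴ = 3.249×10¹⁴ m³/s².
r = 18100 km = 1.810×10⁷ m.
Kepler's third law: T = 2π√(r³/μ) = 2π√((1.810×10⁷)³ / 3.249×10¹⁴).
r³/μ = 1.825×10⁷ s², so T = 2π × 4.272×10³ = 2.684×10⁴ s.
Converting: 2.684×10⁴ s ÷ 3600 = 7.456 h.

T ≈ 7.456 h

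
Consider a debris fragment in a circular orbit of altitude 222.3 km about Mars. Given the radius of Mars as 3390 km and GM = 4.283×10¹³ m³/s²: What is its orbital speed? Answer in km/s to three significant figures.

r = 3390 + 222.3 = 3612.3 km = 3.6123×10⁶ m.
For a circular orbit v = √(μ/r) = √(4.283×10¹³ / 3.612×10⁶) = √(1.186×10⁷) = 3443 m/s.
That is 3.443 km/s.

v ≈ 3.44 km/s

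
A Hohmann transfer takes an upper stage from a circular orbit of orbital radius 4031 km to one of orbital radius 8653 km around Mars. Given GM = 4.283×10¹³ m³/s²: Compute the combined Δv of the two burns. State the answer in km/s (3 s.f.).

Δv_total ≈ 0.999 km/s

r₁ = 4031 km = 4.031×10⁶ m.
r₂ = 8653 km = 8.653×10⁶ m.
Transfer ellipse a_t = (r₁ + r₂)/2 = 6.342×10⁶ m.
At r₁: circular v_c1 = √(μ/r₁) = 3260 m/s; transfer-periapsis v_p = √[μ(2/r₁ − 1/a_t)] = 3807 m/s.
Δv₁ = v_p − v_c1 = 547.9 m/s.
At r₂: circular v_c2 = √(μ/r₂) = 2225 m/s; transfer-apoapsis v_a = √[μ(2/r₂ − 1/a_t)] = 1774 m/s.
Δv₂ = v_c2 − v_a = 451.1 m/s.
Total Δv = Δv₁ + Δv₂ = 998.9 m/s = 0.9989 km/s.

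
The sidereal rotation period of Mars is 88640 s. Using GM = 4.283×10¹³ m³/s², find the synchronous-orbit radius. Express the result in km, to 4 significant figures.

A synchronous orbit has period T, so by Kepler's third law a = (μT²/4π²)^(1/3).
μT²/4π² = 4.283×10¹³ × (8.864×10⁴)² / 39.48 = 8.524×10²¹ m³.
a = 2.043×10⁷ m = 20428 km.

r_sync ≈ 20430 km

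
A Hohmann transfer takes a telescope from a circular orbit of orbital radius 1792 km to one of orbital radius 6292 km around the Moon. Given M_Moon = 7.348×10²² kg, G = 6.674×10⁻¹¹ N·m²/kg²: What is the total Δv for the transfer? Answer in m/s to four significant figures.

μ = GM = 6.674×10⁻¹¹ × 7.348×10²² = 4.904×10¹² m³/s².
r₁ = 1792 km = 1.792×10⁶ m.
r₂ = 6292 km = 6.292×10⁶ m.
Transfer ellipse a_t = (r₁ + r₂)/2 = 4.042×10⁶ m.
At r₁: circular v_c1 = √(μ/r₁) = 1654 m/s; transfer-perilune v_p = √[μ(2/r₁ − 1/a_t)] = 2064 m/s.
Δv₁ = v_p − v_c1 = 409.7 m/s.
At r₂: circular v_c2 = √(μ/r₂) = 882.8 m/s; transfer-apolune v_a = √[μ(2/r₂ − 1/a_t)] = 587.8 m/s.
Δv₂ = v_c2 − v_a = 295.0 m/s.
Total Δv = Δv₁ + Δv₂ = 704.7 m/s.

Δv_total ≈ 704.7 m/s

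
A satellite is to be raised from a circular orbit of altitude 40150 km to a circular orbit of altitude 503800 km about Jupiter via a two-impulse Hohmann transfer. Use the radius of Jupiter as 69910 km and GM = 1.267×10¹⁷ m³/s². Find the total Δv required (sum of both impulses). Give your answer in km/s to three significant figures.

r₁ = 69910 + 40150 = 110060 km = 1.1006×10⁸ m.
r₂ = 69910 + 503800 = 573710 km = 5.7371×10⁸ m.
Transfer ellipse a_t = (r₁ + r₂)/2 = 3.419×10⁸ m.
At r₁: circular v_c1 = √(μ/r₁) = 33930 m/s; transfer-perijove v_p = √[μ(2/r₁ − 1/a_t)] = 43950 m/s.
Δv₁ = v_p − v_c1 = 10020 m/s.
At r₂: circular v_c2 = √(μ/r₂) = 14860 m/s; transfer-apojove v_a = √[μ(2/r₂ − 1/a_t)] = 8432 m/s.
Δv₂ = v_c2 − v_a = 6429 m/s.
Total Δv = Δv₁ + Δv₂ = 16450 m/s = 16.45 km/s.

Δv_total ≈ 16.5 km/s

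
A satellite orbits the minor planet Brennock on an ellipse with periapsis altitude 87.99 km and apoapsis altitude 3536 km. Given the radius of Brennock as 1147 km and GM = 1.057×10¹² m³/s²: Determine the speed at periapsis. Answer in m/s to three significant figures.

r_p = 1147 + 87.99 = 1235.0 km = 1.2350×10⁶ m.
r_a = 1147 + 3536 = 4683.0 km = 4.6830×10⁶ m.
Semi-major axis a = (r_p + r_a)/2 = 2959.0 km = 2.959×10⁶ m.
Vis-viva: v² = μ(2/r − 1/a) = 1.057×10¹² × (1.619×10⁻⁶ − 3.380×10⁻⁷) = 1.355×10⁶ m²/s².
v = 1164 m/s.

v ≈ 1160 m/s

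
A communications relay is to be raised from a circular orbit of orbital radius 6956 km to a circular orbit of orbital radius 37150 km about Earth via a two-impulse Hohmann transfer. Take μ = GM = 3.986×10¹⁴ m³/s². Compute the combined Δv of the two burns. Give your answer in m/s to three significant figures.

r₁ = 6956 km = 6.956×10⁶ m.
r₂ = 37150 km = 3.715×10⁷ m.
Transfer ellipse a_t = (r₁ + r₂)/2 = 2.205×10⁷ m.
At r₁: circular v_c1 = √(μ/r₁) = 7570 m/s; transfer-perigee v_p = √[μ(2/r₁ − 1/a_t)] = 9825 m/s.
Δv₁ = v_p − v_c1 = 2255 m/s.
At r₂: circular v_c2 = √(μ/r₂) = 3276 m/s; transfer-apogee v_a = √[μ(2/r₂ − 1/a_t)] = 1840 m/s.
Δv₂ = v_c2 − v_a = 1436 m/s.
Total Δv = Δv₁ + Δv₂ = 3691 m/s.

Δv_total ≈ 3690 m/s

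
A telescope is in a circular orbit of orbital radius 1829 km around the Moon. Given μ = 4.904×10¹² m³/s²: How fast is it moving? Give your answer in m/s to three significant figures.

v ≈ 1640 m/s

r = 1829 km = 1.829×10⁶ m.
For a circular orbit v = √(μ/r) = √(4.904×10¹² / 1.829×10⁶) = √(2.681×10⁶) = 1637 m/s.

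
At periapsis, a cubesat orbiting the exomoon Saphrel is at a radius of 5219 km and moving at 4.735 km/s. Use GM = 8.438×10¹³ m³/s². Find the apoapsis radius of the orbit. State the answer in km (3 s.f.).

r_p = 5.219×10⁶ m.
Specific energy ε = v²/2 − μ/r = -4.958×10⁶ J/kg, so a = −μ/(2ε) = 8.510×10⁶ m.
The apsides satisfy r_p + r_a = 2a, so the apoapsis radius is 2a − r_p = 1.180×10⁷ m = 11801 km.

apoapsis radius ≈ 11800 km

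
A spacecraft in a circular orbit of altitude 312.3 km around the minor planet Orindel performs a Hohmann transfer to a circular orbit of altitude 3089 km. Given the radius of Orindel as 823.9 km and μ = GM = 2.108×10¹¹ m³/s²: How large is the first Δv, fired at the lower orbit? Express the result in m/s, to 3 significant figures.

Δv ≈ 106 m/s

r₁ = 823.9 + 312.3 = 1136.2 km = 1.1362×10⁶ m.
r₂ = 823.9 + 3089 = 3912.9 km = 3.9129×10⁶ m.
Transfer ellipse a_t = (r₁ + r₂)/2 = 2.525×10⁶ m.
At r₁: circular v_c1 = √(μ/r₁) = 430.7 m/s; transfer-periapsis v_p = √[μ(2/r₁ − 1/a_t)] = 536.2 m/s.
Δv₁ = v_p − v_c1 = 105.5 m/s.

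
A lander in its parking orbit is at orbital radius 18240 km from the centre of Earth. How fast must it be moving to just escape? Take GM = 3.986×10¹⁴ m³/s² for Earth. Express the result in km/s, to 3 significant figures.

r = 18240 km = 1.824×10⁷ m.
Escape speed v_esc = √(2μ/r) = √(2 × 3.986×10¹⁴ / 1.824×10⁷) = √(4.371×10⁷) = 6611 m/s.
= 6.611 km/s.

v_esc ≈ 6.61 km/s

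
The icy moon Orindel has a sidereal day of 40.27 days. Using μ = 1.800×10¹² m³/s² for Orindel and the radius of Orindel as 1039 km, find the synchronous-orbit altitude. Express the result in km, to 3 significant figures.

h_sync ≈ 81000 km

T = 40.27 days = 3.479×10⁶ s.
A synchronous orbit has period T, so by Kepler's third law a = (μT²/4π²)^(1/3).
μT²/4π² = 1.800×10¹² × (3.479×10⁶)² / 39.48 = 5.520×10²³ m³.
a = 8.203×10⁷ m = 82029 km.
Altitude h = a − R = 82029 − 1039 = 80990 km.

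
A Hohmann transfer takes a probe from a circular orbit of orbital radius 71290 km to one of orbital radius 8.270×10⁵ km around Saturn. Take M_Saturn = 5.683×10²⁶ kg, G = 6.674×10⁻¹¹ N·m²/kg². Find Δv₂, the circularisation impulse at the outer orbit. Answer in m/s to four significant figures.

μ = GM = 6.674×10⁻¹¹ × 5.683×10²⁶ = 3.793×10¹⁶ m³/s².
r₁ = 71290 km = 7.129×10⁷ m.
r₂ = 8.270×10⁵ km = 8.270×10⁸ m.
Transfer ellipse a_t = (r₁ + r₂)/2 = 4.491×10⁸ m.
At r₁: circular v_c1 = √(μ/r₁) = 23070 m/s; transfer-perikrone v_p = √[μ(2/r₁ − 1/a_t)] = 31300 m/s.
At r₂: circular v_c2 = √(μ/r₂) = 6772 m/s; transfer-apokrone v_a = √[μ(2/r₂ − 1/a_t)] = 2698 m/s.
Δv₂ = v_c2 − v_a = 4074 m/s.

Δv ≈ 4074 m/s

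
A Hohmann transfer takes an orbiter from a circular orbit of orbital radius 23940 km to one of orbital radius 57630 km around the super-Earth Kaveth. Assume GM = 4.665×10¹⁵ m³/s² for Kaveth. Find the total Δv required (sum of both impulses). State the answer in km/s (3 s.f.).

Δv_total ≈ 4.74 km/s

r₁ = 23940 km = 2.394×10⁷ m.
r₂ = 57630 km = 5.763×10⁷ m.
Transfer ellipse a_t = (r₁ + r₂)/2 = 4.078×10⁷ m.
At r₁: circular v_c1 = √(μ/r₁) = 13960 m/s; transfer-periapsis v_p = √[μ(2/r₁ − 1/a_t)] = 16590 m/s.
Δv₁ = v_p − v_c1 = 2634 m/s.
At r₂: circular v_c2 = √(μ/r₂) = 8997 m/s; transfer-apoapsis v_a = √[μ(2/r₂ − 1/a_t)] = 6893 m/s.
Δv₂ = v_c2 − v_a = 2104 m/s.
Total Δv = Δv₁ + Δv₂ = 4738 m/s = 4.738 km/s.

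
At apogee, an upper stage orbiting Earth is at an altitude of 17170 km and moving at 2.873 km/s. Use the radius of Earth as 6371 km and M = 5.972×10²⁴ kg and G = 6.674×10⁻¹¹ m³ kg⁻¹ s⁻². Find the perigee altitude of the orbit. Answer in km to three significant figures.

perigee altitude ≈ 1220 km

μ = GM = 6.674×10⁻¹¹ × 5.972×10²⁴ = 3.986×10¹⁴ m³/s².
r_a = 6371 + 17170 = 23541 km = 2.354×10⁷ m.
Specific energy ε = v²/2 − μ/r = -1.280×10⁷ J/kg, so a = −μ/(2ε) = 1.556×10⁷ m.
The apsides satisfy r_p + r_a = 2a, so the perigee radius is 2a − r_a = 7.588×10⁶ m = 7588.0 km.
Perigee altitude = 7588.0 − 6371 = 1217.0 km.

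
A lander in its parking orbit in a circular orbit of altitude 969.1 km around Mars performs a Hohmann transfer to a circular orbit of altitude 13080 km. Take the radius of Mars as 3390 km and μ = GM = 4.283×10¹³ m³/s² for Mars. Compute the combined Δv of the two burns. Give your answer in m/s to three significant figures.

r₁ = 3390 + 969.1 = 4359.1 km = 4.3591×10⁶ m.
r₂ = 3390 + 13080 = 16470 km = 1.6470×10⁷ m.
Transfer ellipse a_t = (r₁ + r₂)/2 = 1.041×10⁷ m.
At r₁: circular v_c1 = √(μ/r₁) = 3135 m/s; transfer-periapsis v_p = √[μ(2/r₁ − 1/a_t)] = 3942 m/s.
Δv₁ = v_p − v_c1 = 807.3 m/s.
At r₂: circular v_c2 = √(μ/r₂) = 1613 m/s; transfer-apoapsis v_a = √[μ(2/r₂ − 1/a_t)] = 1043 m/s.
Δv₂ = v_c2 − v_a = 569.3 m/s.
Total Δv = Δv₁ + Δv₂ = 1377 m/s.

Δv_total ≈ 1380 m/s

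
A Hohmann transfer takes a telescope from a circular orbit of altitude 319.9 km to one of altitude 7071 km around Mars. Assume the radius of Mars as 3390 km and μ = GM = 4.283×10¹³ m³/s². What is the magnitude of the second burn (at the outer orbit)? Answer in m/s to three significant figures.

r₁ = 3390 + 319.9 = 3709.9 km = 3.7099×10⁶ m.
r₂ = 3390 + 7071 = 10461 km = 1.0461×10⁷ m.
Transfer ellipse a_t = (r₁ + r₂)/2 = 7.085×10⁶ m.
At r₁: circular v_c1 = √(μ/r₁) = 3398 m/s; transfer-periapsis v_p = √[μ(2/r₁ − 1/a_t)] = 4129 m/s.
At r₂: circular v_c2 = √(μ/r₂) = 2023 m/s; transfer-apoapsis v_a = √[μ(2/r₂ − 1/a_t)] = 1464 m/s.
Δv₂ = v_c2 − v_a = 559.3 m/s.

Δv ≈ 559 m/s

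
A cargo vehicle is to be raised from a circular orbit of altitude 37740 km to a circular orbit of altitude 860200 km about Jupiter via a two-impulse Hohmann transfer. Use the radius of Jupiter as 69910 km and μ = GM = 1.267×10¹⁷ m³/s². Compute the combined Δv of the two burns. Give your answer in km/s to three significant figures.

r₁ = 69910 + 37740 = 107650 km = 1.0765×10⁸ m.
r₂ = 69910 + 860200 = 930110 km = 9.3011×10⁸ m.
Transfer ellipse a_t = (r₁ + r₂)/2 = 5.189×10⁸ m.
At r₁: circular v_c1 = √(μ/r₁) = 34310 m/s; transfer-perijove v_p = √[μ(2/r₁ − 1/a_t)] = 45930 m/s.
Δv₁ = v_p − v_c1 = 11630 m/s.
At r₂: circular v_c2 = √(μ/r₂) = 11670 m/s; transfer-apojove v_a = √[μ(2/r₂ − 1/a_t)] = 5316 m/s.
Δv₂ = v_c2 − v_a = 6355 m/s.
Total Δv = Δv₁ + Δv₂ = 17980 m/s = 17.98 km/s.

Δv_total ≈ 18.0 km/s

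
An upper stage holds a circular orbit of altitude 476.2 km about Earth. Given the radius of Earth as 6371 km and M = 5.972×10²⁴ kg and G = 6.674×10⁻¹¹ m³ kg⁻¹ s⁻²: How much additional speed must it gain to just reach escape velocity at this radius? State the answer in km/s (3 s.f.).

Δv ≈ 3.16 km/s

μ = GM = 6.674×10⁻¹¹ × 5.972×10²⁴ = 3.986×10¹⁴ m³/s².
r = 6371 + 476.2 = 6847.2 km = 6.8472×10⁶ m.
Circular speed v_c = √(μ/r) = 7630 m/s.
Escape speed v_esc = √(2μ/r) = √2 × v_c = 10790 m/s.
Δv = v_esc − v_c = 3160 m/s = 3.160 km/s.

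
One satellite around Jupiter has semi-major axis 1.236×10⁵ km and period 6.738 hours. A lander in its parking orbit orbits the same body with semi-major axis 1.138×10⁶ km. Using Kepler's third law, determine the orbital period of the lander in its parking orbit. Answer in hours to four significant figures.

Kepler's third law: T² ∝ a³, so T₂ = T₁ (a₂/a₁)^(3/2).
a₂/a₁ = 9.207, (a₂/a₁)^(3/2) = 27.94.
T₂ = 6.738 × 27.94 = 188.2 hours.

T₂ ≈ 188.2 hours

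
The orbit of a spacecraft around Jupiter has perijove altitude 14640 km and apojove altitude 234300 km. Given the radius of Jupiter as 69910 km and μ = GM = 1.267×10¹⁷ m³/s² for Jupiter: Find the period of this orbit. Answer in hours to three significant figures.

T ≈ 13.3 hours

r_p = 69910 + 14640 = 84550 km = 8.4550×10⁷ m.
r_a = 69910 + 234300 = 304210 km = 3.0421×10⁸ m.
Semi-major axis a = (r_p + r_a)/2 = (84550 + 3.0421×10⁵)/2 = 1.9438×10⁵ km = 1.944×10⁸ m.
By Kepler's third law T = 2π√(a³/μ) = 2π × 7.614×10³ = 4.784×10⁴ s.
= 13.29 hours.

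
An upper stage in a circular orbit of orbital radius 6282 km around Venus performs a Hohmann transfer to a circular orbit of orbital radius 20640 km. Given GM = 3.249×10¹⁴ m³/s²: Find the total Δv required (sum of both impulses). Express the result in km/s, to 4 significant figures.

Δv_total ≈ 2.971 km/s

r₁ = 6282 km = 6.282×10⁶ m.
r₂ = 20640 km = 2.064×10⁷ m.
Transfer ellipse a_t = (r₁ + r₂)/2 = 1.346×10⁷ m.
At r₁: circular v_c1 = √(μ/r₁) = 7192 m/s; transfer-periapsis v_p = √[μ(2/r₁ − 1/a_t)] = 8905 m/s.
Δv₁ = v_p − v_c1 = 1714 m/s.
At r₂: circular v_c2 = √(μ/r₂) = 3968 m/s; transfer-apoapsis v_a = √[μ(2/r₂ − 1/a_t)] = 2710 m/s.
Δv₂ = v_c2 − v_a = 1257 m/s.
Total Δv = Δv₁ + Δv₂ = 2971 m/s = 2.971 km/s.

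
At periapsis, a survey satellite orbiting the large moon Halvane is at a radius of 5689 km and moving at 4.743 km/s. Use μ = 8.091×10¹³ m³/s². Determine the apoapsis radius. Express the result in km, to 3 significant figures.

apoapsis radius ≈ 21500 km

r_p = 5.689×10⁶ m.
Specific energy ε = v²/2 − μ/r = -2.974×10⁶ J/kg, so a = −μ/(2ε) = 1.360×10⁷ m.
The apsides satisfy r_p + r_a = 2a, so the apoapsis radius is 2a − r_p = 2.152×10⁷ m = 21515 km.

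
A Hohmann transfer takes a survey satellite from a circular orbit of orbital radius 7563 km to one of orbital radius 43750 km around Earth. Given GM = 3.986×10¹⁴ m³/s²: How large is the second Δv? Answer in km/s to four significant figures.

Δv ≈ 1.380 km/s

r₁ = 7563 km = 7.563×10⁶ m.
r₂ = 43750 km = 4.375×10⁷ m.
Transfer ellipse a_t = (r₁ + r₂)/2 = 2.566×10⁷ m.
At r₁: circular v_c1 = √(μ/r₁) = 7260 m/s; transfer-perigee v_p = √[μ(2/r₁ − 1/a_t)] = 9480 m/s.
At r₂: circular v_c2 = √(μ/r₂) = 3018 m/s; transfer-apogee v_a = √[μ(2/r₂ − 1/a_t)] = 1639 m/s.
Δv₂ = v_c2 − v_a = 1380 m/s.
= 1.380 km/s.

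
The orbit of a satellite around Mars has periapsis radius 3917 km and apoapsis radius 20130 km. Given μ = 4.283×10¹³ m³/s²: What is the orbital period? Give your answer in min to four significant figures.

T ≈ 667.1 min

Semi-major axis a = (r_p + r_a)/2 = (3917.0 + 20130)/2 = 12024 km = 1.202×10⁷ m.
By Kepler's third law T = 2π√(a³/μ) = 2π × 6.370×10³ = 4.003×10⁴ s.
= 667.1 min.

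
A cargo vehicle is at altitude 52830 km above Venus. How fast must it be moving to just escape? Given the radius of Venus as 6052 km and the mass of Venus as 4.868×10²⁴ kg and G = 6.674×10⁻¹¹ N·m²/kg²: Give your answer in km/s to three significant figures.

v_esc ≈ 3.32 km/s

μ = GM = 6.674×10⁻¹¹ × 4.868×10²⁴ = 3.249×10¹⁴ m³/s².
r = 6052 + 52830 = 58882 km = 5.8882×10⁷ m.
Escape speed v_esc = √(2μ/r) = √(2 × 3.249×10¹⁴ / 5.888×10⁷) = √(1.104×10⁷) = 3322 m/s.
= 3.322 km/s.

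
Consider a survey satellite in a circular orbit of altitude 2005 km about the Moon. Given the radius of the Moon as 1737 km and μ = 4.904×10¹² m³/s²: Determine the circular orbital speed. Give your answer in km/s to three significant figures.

r = 1737 + 2005 = 3742.0 km = 3.7420×10⁶ m.
For a circular orbit v = √(μ/r) = √(4.904×10¹² / 3.742×10⁶) = √(1.311×10⁶) = 1145 m/s.
That is 1.145 km/s.

v ≈ 1.14 km/s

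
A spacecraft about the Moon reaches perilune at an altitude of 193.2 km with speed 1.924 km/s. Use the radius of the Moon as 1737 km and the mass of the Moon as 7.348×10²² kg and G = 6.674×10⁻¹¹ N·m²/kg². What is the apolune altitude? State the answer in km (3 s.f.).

apolune altitude ≈ 3440 km

μ = GM = 6.674×10⁻¹¹ × 7.348×10²² = 4.904×10¹² m³/s².
r_p = 1737 + 193.2 = 1930.2 km = 1.930×10⁶ m.
Specific energy ε = v²/2 − μ/r = -6.898×10⁵ J/kg, so a = −μ/(2ε) = 3.555×10⁶ m.
The apsides satisfy r_p + r_a = 2a, so the apolune radius is 2a − r_p = 5.179×10⁶ m = 5179.1 km.
Apolune altitude = 5179.1 − 1737 = 3442.1 km.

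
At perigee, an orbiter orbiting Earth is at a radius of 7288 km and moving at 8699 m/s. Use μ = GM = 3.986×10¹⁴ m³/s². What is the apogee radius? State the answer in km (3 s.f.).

r_p = 7.288×10⁶ m.
Specific energy ε = v²/2 − μ/r = -1.686×10⁷ J/kg, so a = −μ/(2ε) = 1.182×10⁷ m.
The apsides satisfy r_p + r_a = 2a, so the apogee radius is 2a − r_p = 1.636×10⁷ m = 16359 km.

apogee radius ≈ 16400 km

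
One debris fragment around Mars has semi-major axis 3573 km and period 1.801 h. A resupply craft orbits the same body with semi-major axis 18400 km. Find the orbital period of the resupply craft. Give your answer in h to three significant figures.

T₂ ≈ 21.0 h

Kepler's third law: T² ∝ a³, so T₂ = T₁ (a₂/a₁)^(3/2).
a₂/a₁ = 5.150, (a₂/a₁)^(3/2) = 11.69.
T₂ = 1.801 × 11.69 = 21.05 h.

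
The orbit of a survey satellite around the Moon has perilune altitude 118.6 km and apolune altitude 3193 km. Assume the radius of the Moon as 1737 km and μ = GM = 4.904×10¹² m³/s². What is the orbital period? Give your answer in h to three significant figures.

r_p = 1737 + 118.6 = 1855.6 km = 1.8556×10⁶ m.
r_a = 1737 + 3193 = 4930.0 km = 4.9300×10⁶ m.
Semi-major axis a = (r_p + r_a)/2 = (1855.6 + 4930.0)/2 = 3392.8 km = 3.393×10⁶ m.
By Kepler's third law T = 2π√(a³/μ) = 2π × 2.822×10³ = 1.773×10⁴ s.
= 4.925 h.

T ≈ 4.93 h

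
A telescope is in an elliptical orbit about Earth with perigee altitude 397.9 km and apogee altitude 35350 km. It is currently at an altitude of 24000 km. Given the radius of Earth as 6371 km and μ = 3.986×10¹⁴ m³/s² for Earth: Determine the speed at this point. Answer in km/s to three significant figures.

r_p = 6371 + 397.9 = 6768.9 km = 6.7689×10⁶ m.
r_a = 6371 + 35350 = 41721 km = 4.1721×10⁷ m.
r = 6371 + 24000 = 30371 km = 3.037×10⁷ m.
Semi-major axis a = (r_p + r_a)/2 = 24245 km = 2.424×10⁷ m.
Vis-viva: v² = μ(2/r − 1/a) = 3.986×10¹⁴ × (6.585×10⁻⁸ − 4.125×10⁻⁸) = 9.808×10⁶ m²/s².
v = 3132 m/s = 3.132 km/s.

v ≈ 3.13 km/s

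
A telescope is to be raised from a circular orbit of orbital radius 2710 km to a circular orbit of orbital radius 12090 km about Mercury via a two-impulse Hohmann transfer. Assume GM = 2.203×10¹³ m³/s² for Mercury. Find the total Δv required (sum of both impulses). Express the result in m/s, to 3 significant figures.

r₁ = 2710 km = 2.710×10⁶ m.
r₂ = 12090 km = 1.209×10⁷ m.
Transfer ellipse a_t = (r₁ + r₂)/2 = 7.400×10⁶ m.
At r₁: circular v_c1 = √(μ/r₁) = 2851 m/s; transfer-periherm v_p = √[μ(2/r₁ − 1/a_t)] = 3644 m/s.
Δv₁ = v_p − v_c1 = 793.2 m/s.
At r₂: circular v_c2 = √(μ/r₂) = 1350 m/s; transfer-apoherm v_a = √[μ(2/r₂ − 1/a_t)] = 816.9 m/s.
Δv₂ = v_c2 − v_a = 533.0 m/s.
Total Δv = Δv₁ + Δv₂ = 1326 m/s.

Δv_total ≈ 1330 m/s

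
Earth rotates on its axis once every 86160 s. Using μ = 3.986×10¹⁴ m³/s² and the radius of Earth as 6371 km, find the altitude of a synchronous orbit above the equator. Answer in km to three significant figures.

A synchronous orbit has period T, so by Kepler's third law a = (μT²/4π²)^(1/3).
μT²/4π² = 3.986×10¹⁴ × (8.616×10⁴)² / 39.48 = 7.495×10²² m³.
a = 4.216×10⁷ m = 42163 km.
Altitude h = a − R = 42163 − 6371 = 35792 km.

h_sync ≈ 35800 km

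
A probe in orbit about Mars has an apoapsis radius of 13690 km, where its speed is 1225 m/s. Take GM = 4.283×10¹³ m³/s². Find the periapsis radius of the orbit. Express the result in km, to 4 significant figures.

r_a = 1.369×10⁷ m.
Specific energy ε = v²/2 − μ/r = -2.378×10⁶ J/kg, so a = −μ/(2ε) = 9.005×10⁶ m.
The apsides satisfy r_p + r_a = 2a, so the periapsis radius is 2a − r_a = 4.319×10⁶ m = 4319.1 km.

periapsis radius ≈ 4319 km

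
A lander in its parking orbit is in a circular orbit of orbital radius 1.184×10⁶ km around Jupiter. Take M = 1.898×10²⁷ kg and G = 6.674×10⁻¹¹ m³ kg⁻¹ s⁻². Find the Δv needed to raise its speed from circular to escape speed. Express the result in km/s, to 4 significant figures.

Δv ≈ 4.284 km/s

μ = GM = 6.674×10⁻¹¹ × 1.898×10²⁷ = 1.267×10¹⁷ m³/s².
r = 1.184×10⁶ km = 1.184×10⁹ m.
Circular speed v_c = √(μ/r) = 10340 m/s.
Escape speed v_esc = √(2μ/r) = √2 × v_c = 14630 m/s.
Δv = v_esc − v_c = 4284 m/s = 4.284 km/s.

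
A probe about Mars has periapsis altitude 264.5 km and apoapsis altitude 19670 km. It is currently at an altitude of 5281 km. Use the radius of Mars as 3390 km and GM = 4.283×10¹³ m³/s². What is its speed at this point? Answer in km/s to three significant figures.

v ≈ 2.58 km/s

r_p = 3390 + 264.5 = 3654.5 km = 3.6545×10⁶ m.
r_a = 3390 + 19670 = 23060 km = 2.3060×10⁷ m.
r = 3390 + 5281 = 8671.0 km = 8.671×10⁶ m.
Semi-major axis a = (r_p + r_a)/2 = 13357 km = 1.336×10⁷ m.
Vis-viva: v² = μ(2/r − 1/a) = 4.283×10¹³ × (2.307×10⁻⁷ − 7.487×10⁻⁸) = 6.672×10⁶ m²/s².
v = 2583 m/s = 2.583 km/s.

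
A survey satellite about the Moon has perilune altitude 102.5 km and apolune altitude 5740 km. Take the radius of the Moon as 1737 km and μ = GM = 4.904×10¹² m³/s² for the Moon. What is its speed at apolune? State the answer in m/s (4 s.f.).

r_p = 1737 + 102.5 = 1839.5 km = 1.8395×10⁶ m.
r_a = 1737 + 5740 = 7477.0 km = 7.4770×10⁶ m.
Semi-major axis a = (r_p + r_a)/2 = 4658.2 km = 4.658×10⁶ m.
Vis-viva: v² = μ(2/r − 1/a) = 4.904×10¹² × (2.675×10⁻⁷ − 2.147×10⁻⁷) = 2.590×10⁵ m²/s².
v = 508.9 m/s.

v ≈ 508.9 m/s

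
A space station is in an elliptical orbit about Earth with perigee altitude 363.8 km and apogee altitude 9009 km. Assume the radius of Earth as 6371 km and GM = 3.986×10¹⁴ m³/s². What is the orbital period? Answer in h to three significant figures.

r_p = 6371 + 363.8 = 6734.8 km = 6.7348×10⁶ m.
r_a = 6371 + 9009 = 15380 km = 1.5380×10⁷ m.
Semi-major axis a = (r_p + r_a)/2 = (6734.8 + 15380)/2 = 11057 km = 1.106×10⁷ m.
By Kepler's third law T = 2π√(a³/μ) = 2π × 1.842×10³ = 1.157×10⁴ s.
= 3.214 h.

T ≈ 3.21 h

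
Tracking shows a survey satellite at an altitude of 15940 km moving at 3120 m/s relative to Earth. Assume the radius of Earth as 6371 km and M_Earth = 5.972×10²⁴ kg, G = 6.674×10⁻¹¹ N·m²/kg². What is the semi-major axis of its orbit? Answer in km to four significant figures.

a ≈ 15330 km

μ = GM = 6.674×10⁻¹¹ × 5.972×10²⁴ = 3.986×10¹⁴ m³/s².
r = 6371 + 15940 = 22311 km = 2.231×10⁷ m.
Vis-viva rearranged: 1/a = 2/r − v²/μ = 8.964×10⁻⁸ − 2.442×10⁻⁸ = 6.522×10⁻⁸ m⁻¹.
a = 1.533×10⁷ m = 15333 km.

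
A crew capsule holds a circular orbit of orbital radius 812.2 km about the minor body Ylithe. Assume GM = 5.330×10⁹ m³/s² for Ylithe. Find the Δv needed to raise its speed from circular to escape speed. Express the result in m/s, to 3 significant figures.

r = 812.2 km = 8.122×10⁵ m.
Circular speed v_c = √(μ/r) = 81.01 m/s.
Escape speed v_esc = √(2μ/r) = √2 × v_c = 114.6 m/s.
Δv = v_esc − v_c = 33.55 m/s.

Δv ≈ 33.6 m/s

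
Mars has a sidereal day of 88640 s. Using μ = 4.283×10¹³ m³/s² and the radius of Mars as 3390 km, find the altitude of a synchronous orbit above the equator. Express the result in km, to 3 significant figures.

A synchronous orbit has period T, so by Kepler's third law a = (μT²/4π²)^(1/3).
μT²/4π² = 4.283×10¹³ × (8.864×10⁴)² / 39.48 = 8.524×10²¹ m³.
a = 2.043×10⁷ m = 20428 km.
Altitude h = a − R = 20428 − 3390 = 17038 km.

h_sync ≈ 17000 km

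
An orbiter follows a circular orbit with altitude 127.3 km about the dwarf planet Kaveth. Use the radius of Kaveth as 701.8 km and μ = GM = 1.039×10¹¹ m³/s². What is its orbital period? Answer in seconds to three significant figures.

T ≈ 14700 seconds

r = 701.8 + 127.3 = 829.10 km = 8.2910×10⁵ m.
Kepler's third law: T = 2π√(r³/μ) = 2π√((8.291×10⁵)³ / 1.039×10¹¹).
r³/μ = 5.485×10⁶ s², so T = 2π × 2.342×10³ = 1.472×10⁴ s.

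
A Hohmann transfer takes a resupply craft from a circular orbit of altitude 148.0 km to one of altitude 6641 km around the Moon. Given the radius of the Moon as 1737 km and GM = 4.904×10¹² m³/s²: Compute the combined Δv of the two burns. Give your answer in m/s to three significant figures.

r₁ = 1737 + 148.0 = 1885.0 km = 1.8850×10⁶ m.
r₂ = 1737 + 6641 = 8378.0 km = 8.3780×10⁶ m.
Transfer ellipse a_t = (r₁ + r₂)/2 = 5.132×10⁶ m.
At r₁: circular v_c1 = √(μ/r₁) = 1613 m/s; transfer-perilune v_p = √[μ(2/r₁ − 1/a_t)] = 2061 m/s.
Δv₁ = v_p − v_c1 = 448.0 m/s.
At r₂: circular v_c2 = √(μ/r₂) = 765.1 m/s; transfer-apolune v_a = √[μ(2/r₂ − 1/a_t)] = 463.7 m/s.
Δv₂ = v_c2 − v_a = 301.4 m/s.
Total Δv = Δv₁ + Δv₂ = 749.4 m/s.

Δv_total ≈ 749 m/s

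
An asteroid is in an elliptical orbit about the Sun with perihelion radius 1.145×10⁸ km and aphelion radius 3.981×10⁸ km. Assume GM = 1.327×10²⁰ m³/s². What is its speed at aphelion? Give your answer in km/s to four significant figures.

Semi-major axis a = (r_p + r_a)/2 = 2.5630×10⁸ km = 2.563×10¹¹ m.
Vis-viva: v² = μ(2/r − 1/a) = 1.327×10²⁰ × (5.024×10⁻¹² − 3.902×10⁻¹²) = 1.489×10⁸ m²/s².
v = 12200 m/s = 12.20 km/s.

v ≈ 12.20 km/s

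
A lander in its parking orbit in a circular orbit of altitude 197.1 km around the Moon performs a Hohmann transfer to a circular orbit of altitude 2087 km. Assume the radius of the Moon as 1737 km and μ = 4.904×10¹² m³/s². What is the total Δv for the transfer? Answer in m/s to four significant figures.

Δv_total ≈ 447.1 m/s

r₁ = 1737 + 197.1 = 1934.1 km = 1.9341×10⁶ m.
r₂ = 1737 + 2087 = 3824.0 km = 3.8240×10⁶ m.
Transfer ellipse a_t = (r₁ + r₂)/2 = 2.879×10⁶ m.
At r₁: circular v_c1 = √(μ/r₁) = 1592 m/s; transfer-perilune v_p = √[μ(2/r₁ − 1/a_t)] = 1835 m/s.
Δv₁ = v_p − v_c1 = 242.8 m/s.
At r₂: circular v_c2 = √(μ/r₂) = 1132 m/s; transfer-apolune v_a = √[μ(2/r₂ − 1/a_t)] = 928.2 m/s.
Δv₂ = v_c2 − v_a = 204.3 m/s.
Total Δv = Δv₁ + Δv₂ = 447.1 m/s.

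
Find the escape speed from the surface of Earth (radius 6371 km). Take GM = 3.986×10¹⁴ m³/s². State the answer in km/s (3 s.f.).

v_esc ≈ 11.2 km/s

r = R = 6.371×10⁶ m.
Escape speed v_esc = √(2μ/r) = √(2 × 3.986×10¹⁴ / 6.371×10⁶) = √(1.251×10⁸) = 11190 m/s.
= 11.19 km/s.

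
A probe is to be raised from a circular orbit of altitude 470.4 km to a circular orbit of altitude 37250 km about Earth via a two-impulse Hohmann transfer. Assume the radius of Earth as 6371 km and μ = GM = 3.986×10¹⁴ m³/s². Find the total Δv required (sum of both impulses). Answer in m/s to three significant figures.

Δv_total ≈ 3850 m/s

r₁ = 6371 + 470.4 = 6841.4 km = 6.8414×10⁶ m.
r₂ = 6371 + 37250 = 43621 km = 4.3621×10⁷ m.
Transfer ellipse a_t = (r₁ + r₂)/2 = 2.523×10⁷ m.
At r₁: circular v_c1 = √(μ/r₁) = 7633 m/s; transfer-perigee v_p = √[μ(2/r₁ − 1/a_t)] = 10040 m/s.
Δv₁ = v_p − v_c1 = 2403 m/s.
At r₂: circular v_c2 = √(μ/r₂) = 3023 m/s; transfer-apogee v_a = √[μ(2/r₂ − 1/a_t)] = 1574 m/s.
Δv₂ = v_c2 − v_a = 1449 m/s.
Total Δv = Δv₁ + Δv₂ = 3852 m/s.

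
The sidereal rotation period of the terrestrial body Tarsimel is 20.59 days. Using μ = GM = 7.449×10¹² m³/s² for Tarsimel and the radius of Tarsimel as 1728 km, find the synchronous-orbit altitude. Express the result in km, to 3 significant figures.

T = 20.59 days = 1.779×10⁶ s.
A synchronous orbit has period T, so by Kepler's third law a = (μT²/4π²)^(1/3).
μT²/4π² = 7.449×10¹² × (1.779×10⁶)² / 39.48 = 5.971×10²³ m³.
a = 8.421×10⁷ m = 84209 km.
Altitude h = a − R = 84209 − 1728 = 82481 km.

h_sync ≈ 82500 km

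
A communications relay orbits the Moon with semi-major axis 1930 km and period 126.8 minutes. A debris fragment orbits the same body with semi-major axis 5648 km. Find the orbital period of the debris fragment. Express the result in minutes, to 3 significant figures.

T₂ ≈ 635 minutes

Kepler's third law: T² ∝ a³, so T₂ = T₁ (a₂/a₁)^(3/2).
a₂/a₁ = 2.926, (a₂/a₁)^(3/2) = 5.006.
T₂ = 126.8 × 5.006 = 634.8 minutes.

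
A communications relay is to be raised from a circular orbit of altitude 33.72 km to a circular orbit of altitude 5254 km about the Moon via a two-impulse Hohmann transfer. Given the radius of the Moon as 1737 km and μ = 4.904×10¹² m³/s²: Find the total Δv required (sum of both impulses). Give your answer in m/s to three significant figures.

Δv_total ≈ 743 m/s

r₁ = 1737 + 33.72 = 1770.7 km = 1.7707×10⁶ m.
r₂ = 1737 + 5254 = 6991.0 km = 6.9910×10⁶ m.
Transfer ellipse a_t = (r₁ + r₂)/2 = 4.381×10⁶ m.
At r₁: circular v_c1 = √(μ/r₁) = 1664 m/s; transfer-perilune v_p = √[μ(2/r₁ − 1/a_t)] = 2102 m/s.
Δv₁ = v_p − v_c1 = 438.1 m/s.
At r₂: circular v_c2 = √(μ/r₂) = 837.5 m/s; transfer-apolune v_a = √[μ(2/r₂ − 1/a_t)] = 532.5 m/s.
Δv₂ = v_c2 − v_a = 305.1 m/s.
Total Δv = Δv₁ + Δv₂ = 743.2 m/s.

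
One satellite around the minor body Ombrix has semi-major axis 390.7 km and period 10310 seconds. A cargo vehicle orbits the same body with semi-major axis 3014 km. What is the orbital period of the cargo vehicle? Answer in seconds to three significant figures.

Kepler's third law: T² ∝ a³, so T₂ = T₁ (a₂/a₁)^(3/2).
a₂/a₁ = 7.714, (a₂/a₁)^(3/2) = 21.43.
T₂ = 10310 × 21.43 = 2.209×10⁵ seconds.

T₂ ≈ 2.21×10⁵ seconds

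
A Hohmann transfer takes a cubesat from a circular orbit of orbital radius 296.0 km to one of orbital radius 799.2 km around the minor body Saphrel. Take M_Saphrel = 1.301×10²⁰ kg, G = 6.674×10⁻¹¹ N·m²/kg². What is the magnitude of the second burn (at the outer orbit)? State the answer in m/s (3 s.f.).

Δv ≈ 27.6 m/s

μ = GM = 6.674×10⁻¹¹ × 1.301×10²⁰ = 8.683×10⁹ m³/s².
r₁ = 296.0 km = 2.960×10⁵ m.
r₂ = 799.2 km = 7.992×10⁵ m.
Transfer ellipse a_t = (r₁ + r₂)/2 = 5.476×10⁵ m.
At r₁: circular v_c1 = √(μ/r₁) = 171.3 m/s; transfer-periapsis v_p = √[μ(2/r₁ − 1/a_t)] = 206.9 m/s.
At r₂: circular v_c2 = √(μ/r₂) = 104.2 m/s; transfer-apoapsis v_a = √[μ(2/r₂ − 1/a_t)] = 76.63 m/s.
Δv₂ = v_c2 − v_a = 27.60 m/s.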